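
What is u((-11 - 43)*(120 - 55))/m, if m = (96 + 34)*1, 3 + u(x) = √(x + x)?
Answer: -3/130 + 3*I*√195/65 ≈ -0.023077 + 0.6445*I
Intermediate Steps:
u(x) = -3 + √2*√x (u(x) = -3 + √(x + x) = -3 + √(2*x) = -3 + √2*√x)
m = 130 (m = 130*1 = 130)
u((-11 - 43)*(120 - 55))/m = (-3 + √2*√((-11 - 43)*(120 - 55)))/130 = (-3 + √2*√(-54*65))*(1/130) = (-3 + √2*√(-3510))*(1/130) = (-3 + √2*(3*I*√390))*(1/130) = (-3 + 6*I*√195)*(1/130) = -3/130 + 3*I*√195/65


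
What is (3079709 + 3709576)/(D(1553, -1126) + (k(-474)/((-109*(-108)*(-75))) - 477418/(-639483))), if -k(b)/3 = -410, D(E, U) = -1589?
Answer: -42591413252015550/9963643826491 ≈ -4274.7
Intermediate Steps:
k(b) = 1230 (k(b) = -3*(-410) = 1230)
(3079709 + 3709576)/(D(1553, -1126) + (k(-474)/((-109*(-108)*(-75))) - 477418/(-639483))) = (3079709 + 3709576)/(-1589 + (1230/((-109*(-108)*(-75))) - 477418/(-639483))) = 6789285/(-1589 + (1230/((11772*(-75))) - 477418*(-1/639483))) = 6789285/(-1589 + (1230/(-882900) + 477418/639483)) = 6789285/(-1589 + (1230*(-1/882900) + 477418/639483)) = 6789285/(-1589 + (-41/29430 + 477418/639483)) = 6789285/(-1589 + 4674730979/6273328230) = 6789285/(-9963643826491/6273328230) = 6789285*(-6273328230/9963643826491) = -42591413252015550/9963643826491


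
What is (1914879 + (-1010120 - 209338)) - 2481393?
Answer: -1785972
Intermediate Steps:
(1914879 + (-1010120 - 209338)) - 2481393 = (1914879 - 1219458) - 2481393 = 695421 - 2481393 = -1785972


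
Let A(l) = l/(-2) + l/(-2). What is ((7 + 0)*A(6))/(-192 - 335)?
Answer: 42/527 ≈ 0.079696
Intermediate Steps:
A(l) = -l (A(l) = l*(-1/2) + l*(-1/2) = -l/2 - l/2 = -l)
((7 + 0)*A(6))/(-192 - 335) = ((7 + 0)*(-1*6))/(-192 - 335) = (7*(-6))/(-527) = -1/527*(-42) = 42/527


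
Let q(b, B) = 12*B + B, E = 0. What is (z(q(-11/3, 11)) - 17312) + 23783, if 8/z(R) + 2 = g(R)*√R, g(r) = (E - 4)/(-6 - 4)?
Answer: 381839/59 + 10*√143/59 ≈ 6473.9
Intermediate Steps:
q(b, B) = 13*B
g(r) = ⅖ (g(r) = (0 - 4)/(-6 - 4) = -4/(-10) = -4*(-⅒) = ⅖)
z(R) = 8/(-2 + 2*√R/5)
(z(q(-11/3, 11)) - 17312) + 23783 = (20/(-5 + √(13*11)) - 17312) + 23783 = (20/(-5 + √143) - 17312) + 23783 = (-17312 + 20/(-5 + √143)) + 23783 = 6471 + 20/(-5 + √143)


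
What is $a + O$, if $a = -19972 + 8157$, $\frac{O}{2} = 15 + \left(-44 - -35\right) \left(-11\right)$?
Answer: $-11587$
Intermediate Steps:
$O = 228$ ($O = 2 \left(15 + \left(-44 - -35\right) \left(-11\right)\right) = 2 \left(15 + \left(-44 + 35\right) \left(-11\right)\right) = 2 \left(15 - -99\right) = 2 \left(15 + 99\right) = 2 \cdot 114 = 228$)
$a = -11815$
$a + O = -11815 + 228 = -11587$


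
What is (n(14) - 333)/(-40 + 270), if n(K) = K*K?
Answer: -137/230 ≈ -0.59565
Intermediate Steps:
n(K) = K²
(n(14) - 333)/(-40 + 270) = (14² - 333)/(-40 + 270) = (196 - 333)/230 = -137*1/230 = -137/230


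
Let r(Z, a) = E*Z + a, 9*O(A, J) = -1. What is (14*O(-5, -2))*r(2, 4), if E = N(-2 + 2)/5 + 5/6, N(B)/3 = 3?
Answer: -1946/135 ≈ -14.415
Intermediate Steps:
N(B) = 9 (N(B) = 3*3 = 9)
O(A, J) = -⅑ (O(A, J) = (⅑)*(-1) = -⅑)
E = 79/30 (E = 9/5 + 5/6 = 9*(⅕) + 5*(⅙) = 9/5 + ⅚ = 79/30 ≈ 2.6333)
r(Z, a) = a + 79*Z/30 (r(Z, a) = 79*Z/30 + a = a + 79*Z/30)
(14*O(-5, -2))*r(2, 4) = (14*(-⅑))*(4 + (79/30)*2) = -14*(4 + 79/15)/9 = -14/9*139/15 = -1946/135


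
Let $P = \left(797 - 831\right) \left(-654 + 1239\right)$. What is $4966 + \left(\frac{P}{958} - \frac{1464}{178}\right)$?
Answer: $\frac{210469813}{42631} \approx 4937.0$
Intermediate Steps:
$P = -19890$ ($P = \left(-34\right) 585 = -19890$)
$4966 + \left(\frac{P}{958} - \frac{1464}{178}\right) = 4966 - \left(\frac{732}{89} + \frac{9945}{479}\right) = 4966 - \frac{1235733}{42631} = \frac{210469813}{42631}$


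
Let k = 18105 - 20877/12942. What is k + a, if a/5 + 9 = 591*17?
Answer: 294617671/4314 ≈ 68293.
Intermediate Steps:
a = 50190 (a = -45 + 5*(591*17) = -45 + 5*10047 = -45 + 50235 = 50190)
k = 78098011/4314 (k = 18105 - 20877*1/12942 = 18105 - 6959/4314 = 78098011/4314 ≈ 18103.)
k + a = 78098011/4314 + 50190 = 294617671/4314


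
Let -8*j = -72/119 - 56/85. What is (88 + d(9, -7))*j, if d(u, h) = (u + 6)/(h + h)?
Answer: 57199/4165 ≈ 13.733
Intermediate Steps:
d(u, h) = (6 + u)/(2*h) (d(u, h) = (6 + u)/((2*h)) = (6 + u)*(1/(2*h)) = (6 + u)/(2*h))
j = 94/595 (j = -(-72/119 - 56/85)/8 = -⅛*(-752/595) = 94/595 ≈ 0.15798)
(88 + d(9, -7))*j = (88 + (½)*(6 + 9)/(-7))*(94/595) = (88 + (½)*(-⅐)*15)*(94/595) = (88 - 15/14)*(94/595) = (1217/14)*(94/595) = 57199/4165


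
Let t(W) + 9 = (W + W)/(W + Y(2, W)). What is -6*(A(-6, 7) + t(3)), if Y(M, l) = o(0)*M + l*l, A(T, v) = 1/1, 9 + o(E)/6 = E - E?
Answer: 387/8 ≈ 48.375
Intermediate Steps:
o(E) = -54 (o(E) = -54 + 6*(E - E) = -54 + 6*0 = -54 + 0 = -54)
A(T, v) = 1
Y(M, l) = l**2 - 54*M (Y(M, l) = -54*M + l*l = -54*M + l**2 = l**2 - 54*M)
t(W) = -9 + 2*W/(-108 + W + W**2) (t(W) = -9 + (W + W)/(W + (W**2 - 54*2)) = -9 + (2*W)/(W + (W**2 - 108)) = -9 + (2*W)/(W + (-108 + W**2)) = -9 + (2*W)/(-108 + W + W**2) = -9 + 2*W/(-108 + W + W**2))
-6*(A(-6, 7) + t(3)) = -6*(1 + (972 - 9*3**2 - 7*3)/(-108 + 3 + 3**2)) = -6*(1 + (972 - 9*9 - 21)/(-108 + 3 + 9)) = -6*(1 + (972 - 81 - 21)/(-96)) = -6*(1 - 1/96*870) = -6*(1 - 145/16) = -6*(-129/16) = 387/8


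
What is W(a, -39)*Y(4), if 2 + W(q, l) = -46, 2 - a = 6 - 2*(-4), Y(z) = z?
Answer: -192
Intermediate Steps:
a = -12 (a = 2 - (6 - 2*(-4)) = 2 - (6 + 8) = 2 - 1*14 = 2 - 14 = -12)
W(q, l) = -48 (W(q, l) = -2 - 46 = -48)
W(a, -39)*Y(4) = -48*4 = -192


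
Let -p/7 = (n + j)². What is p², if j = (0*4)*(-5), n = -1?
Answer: 49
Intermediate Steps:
j = 0 (j = 0*(-5) = 0)
p = -7 (p = -7*(-1 + 0)² = -7*(-1)² = -7*1 = -7)
p² = (-7)² = 49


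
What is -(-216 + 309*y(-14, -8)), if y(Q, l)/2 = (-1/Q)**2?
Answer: 20859/98 ≈ 212.85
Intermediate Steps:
y(Q, l) = 2/Q**2 (y(Q, l) = 2*(-1/Q)**2 = 2/Q**2)
-(-216 + 309*y(-14, -8)) = -(-216 + 309*(2/(-14)**2)) = -(-216 + 309*(2*(1/196))) = -(-216 + 309*(1/98)) = -(-216 + 309/98) = -1*(-20859/98) = 20859/98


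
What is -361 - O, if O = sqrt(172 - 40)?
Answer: -361 - 2*sqrt(33) ≈ -372.49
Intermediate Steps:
O = 2*sqrt(33) (O = sqrt(132) = 2*sqrt(33) ≈ 11.489)
-361 - O = -361 - 2*sqrt(33)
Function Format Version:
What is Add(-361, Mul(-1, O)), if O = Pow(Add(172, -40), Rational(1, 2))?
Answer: Add(-361, Mul(-2, Pow(33, Rational(1, 2)))) ≈ -372.49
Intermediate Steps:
O = Mul(2, Pow(33, Rational(1, 2))) (O = Pow(132, Rational(1, 2)) = Mul(2, Pow(33, Rational(1, 2))) ≈ 11.489)
Add(-361, Mul(-1, O)) = Add(-361, Mul(-1, Mul(2, Pow(33, Rational(1, 2))))) = Add(-361, Mul(-2, Pow(33, Rational(1, 2))))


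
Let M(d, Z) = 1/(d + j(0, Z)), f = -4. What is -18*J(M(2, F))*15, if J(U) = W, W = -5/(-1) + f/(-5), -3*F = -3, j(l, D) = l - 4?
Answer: -1566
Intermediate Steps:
j(l, D) = -4 + l
F = 1 (F = -1/3*(-3) = 1)
M(d, Z) = 1/(-4 + d) (M(d, Z) = 1/(d + (-4 + 0)) = 1/(d - 4) = 1/(-4 + d))
W = 29/5 (W = -5/(-1) - 4/(-5) = -5*(-1) - 4*(-1/5) = 5 + 4/5 = 29/5 ≈ 5.8000)
J(U) = 29/5
-18*J(M(2, F))*15 = -18*29/5*15 = -522/5*15 = -1566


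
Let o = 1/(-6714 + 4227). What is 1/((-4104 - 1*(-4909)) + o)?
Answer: 2487/2002034 ≈ 0.0012422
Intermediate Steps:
o = -1/2487 (o = 1/(-2487) = -1/2487 ≈ -0.00040209)
1/((-4104 - 1*(-4909)) + o) = 1/((-4104 - 1*(-4909)) - 1/2487) = 1/((-4104 + 4909) - 1/2487) = 1/(805 - 1/2487) = 1/(2002034/2487) = 2487/2002034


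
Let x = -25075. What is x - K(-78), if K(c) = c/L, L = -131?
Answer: -3284903/131 ≈ -25076.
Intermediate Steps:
K(c) = -c/131 (K(c) = c/(-131) = c*(-1/131) = -c/131)
x - K(-78) = -25075 - (-1)*(-78)/131 = -25075 - 1*78/131 = -25075 - 78/131 = -3284903/131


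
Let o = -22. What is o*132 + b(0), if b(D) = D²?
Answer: -2904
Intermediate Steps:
o*132 + b(0) = -22*132 + 0² = -2904 + 0 = -2904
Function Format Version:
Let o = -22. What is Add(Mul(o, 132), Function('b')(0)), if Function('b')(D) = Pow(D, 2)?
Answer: -2904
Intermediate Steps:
Add(Mul(o, 132), Function('b')(0)) = Add(Mul(-22, 132), Pow(0, 2)) = Add(-2904, 0) = -2904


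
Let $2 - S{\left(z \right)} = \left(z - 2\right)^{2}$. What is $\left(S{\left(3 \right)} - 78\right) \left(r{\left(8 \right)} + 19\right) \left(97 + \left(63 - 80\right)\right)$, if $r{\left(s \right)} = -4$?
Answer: $-92400$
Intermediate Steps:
$S{\left(z \right)} = 2 - \left(-2 + z\right)^{2}$ ($S{\left(z \right)} = 2 - \left(z - 2\right)^{2} = 2 - \left(-2 + z\right)^{2}$)
$\left(S{\left(3 \right)} - 78\right) \left(r{\left(8 \right)} + 19\right) \left(97 + \left(63 - 80\right)\right) = \left(\left(2 - \left(-2 + 3\right)^{2}\right) - 78\right) \left(-4 + 19\right) \left(97 + \left(63 - 80\right)\right) = \left(\left(2 - 1^{2}\right) - 78\right) 15 \left(97 + \left(63 - 80\right)\right) = \left(\left(2 - 1\right) - 78\right) 15 \left(97 - 17\right) = \left(\left(2 - 1\right) - 78\right) 15 \cdot 80 = \left(1 - 78\right) 15 \cdot 80 = \left(-77\right) 15 \cdot 80 = \left(-1155\right) 80 = -92400$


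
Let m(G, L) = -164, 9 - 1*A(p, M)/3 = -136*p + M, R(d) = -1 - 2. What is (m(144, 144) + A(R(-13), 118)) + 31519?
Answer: 29804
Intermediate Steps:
R(d) = -3
A(p, M) = 27 - 3*M + 408*p (A(p, M) = 27 - 3*(-136*p + M) = 27 - 3*(M - 136*p) = 27 + (-3*M + 408*p) = 27 - 3*M + 408*p)
(m(144, 144) + A(R(-13), 118)) + 31519 = (-164 + (27 - 3*118 + 408*(-3))) + 31519 = (-164 + (27 - 354 - 1224)) + 31519 = (-164 - 1551) + 31519 = -1715 + 31519 = 29804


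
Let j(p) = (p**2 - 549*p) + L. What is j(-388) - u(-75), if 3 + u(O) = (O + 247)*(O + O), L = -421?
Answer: 388938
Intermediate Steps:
j(p) = -421 + p**2 - 549*p (j(p) = (p**2 - 549*p) - 421 = -421 + p**2 - 549*p)
u(O) = -3 + 2*O*(247 + O) (u(O) = -3 + (O + 247)*(O + O) = -3 + (247 + O)*(2*O) = -3 + 2*O*(247 + O))
j(-388) - u(-75) = (-421 + (-388)**2 - 549*(-388)) - (-3 + 2*(-75)**2 + 494*(-75)) = (-421 + 150544 + 213012) - (-3 + 2*5625 - 37050) = 363135 - (-3 + 11250 - 37050) = 363135 - 1*(-25803) = 363135 + 25803 = 388938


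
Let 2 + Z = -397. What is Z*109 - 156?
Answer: -43647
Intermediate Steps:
Z = -399 (Z = -2 - 397 = -399)
Z*109 - 156 = -399*109 - 156 = -43491 - 156 = -43647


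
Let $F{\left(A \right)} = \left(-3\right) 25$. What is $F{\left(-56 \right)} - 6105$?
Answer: $-6180$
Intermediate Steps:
$F{\left(A \right)} = -75$
$F{\left(-56 \right)} - 6105 = -75 - 6105 = -6180$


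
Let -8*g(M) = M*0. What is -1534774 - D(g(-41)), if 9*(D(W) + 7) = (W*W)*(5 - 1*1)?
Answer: -1534767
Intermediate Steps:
g(M) = 0 (g(M) = -M*0/8 = -⅛*0 = 0)
D(W) = -7 + 4*W²/9 (D(W) = -7 + ((W*W)*(5 - 1*1))/9 = -7 + (W²*(5 - 1))/9 = -7 + (W²*4)/9 = -7 + (4*W²)/9 = -7 + 4*W²/9)
-1534774 - D(g(-41)) = -1534774 - (-7 + (4/9)*0²) = -1534774 - (-7 + (4/9)*0) = -1534774 - (-7 + 0) = -1534774 - 1*(-7) = -1534774 + 7 = -1534767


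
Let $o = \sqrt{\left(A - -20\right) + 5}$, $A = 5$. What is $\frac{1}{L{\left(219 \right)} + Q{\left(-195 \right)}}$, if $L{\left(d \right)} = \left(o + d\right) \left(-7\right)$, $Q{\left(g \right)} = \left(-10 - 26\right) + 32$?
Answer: $- \frac{1537}{2360899} + \frac{7 \sqrt{30}}{2360899} \approx -0.00063478$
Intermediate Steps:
$o = \sqrt{30}$ ($o = \sqrt{\left(5 - -20\right) + 5} = \sqrt{\left(5 + 20\right) + 5} = \sqrt{25 + 5} = \sqrt{30} \approx 5.4772$)
$Q{\left(g \right)} = -4$ ($Q{\left(g \right)} = -36 + 32 = -4$)
$L{\left(d \right)} = - 7 d - 7 \sqrt{30}$ ($L{\left(d \right)} = \left(\sqrt{30} + d\right) \left(-7\right) = \left(d + \sqrt{30}\right) \left(-7\right) = - 7 d - 7 \sqrt{30}$)
$\frac{1}{L{\left(219 \right)} + Q{\left(-195 \right)}} = \frac{1}{\left(\left(-7\right) 219 - 7 \sqrt{30}\right) - 4} = \frac{1}{\left(-1533 - 7 \sqrt{30}\right) - 4} = \frac{1}{-1537 - 7 \sqrt{30}}$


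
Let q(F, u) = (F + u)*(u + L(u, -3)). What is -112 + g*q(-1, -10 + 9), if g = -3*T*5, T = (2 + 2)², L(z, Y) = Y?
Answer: -2032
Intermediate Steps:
T = 16 (T = 4² = 16)
q(F, u) = (-3 + u)*(F + u) (q(F, u) = (F + u)*(u - 3) = (F + u)*(-3 + u) = (-3 + u)*(F + u))
g = -240 (g = -3*16*5 = -48*5 = -240)
-112 + g*q(-1, -10 + 9) = -112 - 240*((-10 + 9)² - 3*(-1) - 3*(-10 + 9) - (-10 + 9)) = -112 - 240*((-1)² + 3 - 3*(-1) - 1*(-1)) = -112 - 240*(1 + 3 + 3 + 1) = -112 - 240*8 = -112 - 1920 = -2032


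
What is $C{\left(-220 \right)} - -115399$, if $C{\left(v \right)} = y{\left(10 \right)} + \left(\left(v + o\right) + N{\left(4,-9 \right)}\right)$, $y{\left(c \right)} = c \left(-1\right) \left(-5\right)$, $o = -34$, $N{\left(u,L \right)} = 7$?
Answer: $115202$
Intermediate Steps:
$y{\left(c \right)} = 5 c$ ($y{\left(c \right)} = - c \left(-5\right) = 5 c$)
$C{\left(v \right)} = 23 + v$ ($C{\left(v \right)} = 5 \cdot 10 + \left(\left(v - 34\right) + 7\right) = 50 + \left(\left(-34 + v\right) + 7\right) = 50 + \left(-27 + v\right) = 23 + v$)
$C{\left(-220 \right)} - -115399 = \left(23 - 220\right) - -115399 = -197 + 115399 = 115202$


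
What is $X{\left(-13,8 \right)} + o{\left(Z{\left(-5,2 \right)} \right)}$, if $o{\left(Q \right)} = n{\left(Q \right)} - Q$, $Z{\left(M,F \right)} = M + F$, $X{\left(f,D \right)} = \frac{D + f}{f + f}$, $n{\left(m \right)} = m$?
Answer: $\frac{5}{26} \approx 0.19231$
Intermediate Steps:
$X{\left(f,D \right)} = \frac{D + f}{2 f}$
$Z{\left(M,F \right)} = F + M$
$o{\left(Q \right)} = 0$ ($o{\left(Q \right)} = Q - Q = 0$)
$X{\left(-13,8 \right)} + o{\left(Z{\left(-5,2 \right)} \right)} = \frac{8 - 13}{2 \left(-13\right)} + 0 = \frac{1}{2} \left(- \frac{1}{13}\right) \left(-5\right) + 0 = \frac{5}{26} + 0 = \frac{5}{26}$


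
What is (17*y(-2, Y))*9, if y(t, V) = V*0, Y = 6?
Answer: 0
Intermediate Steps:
y(t, V) = 0
(17*y(-2, Y))*9 = (17*0)*9 = 0*9 = 0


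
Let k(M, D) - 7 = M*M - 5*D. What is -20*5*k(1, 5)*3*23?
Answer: 117300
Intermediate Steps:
k(M, D) = 7 + M² - 5*D (k(M, D) = 7 + (M*M - 5*D) = 7 + (M² - 5*D) = 7 + M² - 5*D)
-20*5*k(1, 5)*3*23 = -20*5*(7 + 1² - 5*5)*3*23 = -20*5*(7 + 1 - 25)*3*23 = -20*5*(-17)*3*23 = -(-1700)*3*23 = -20*(-255)*23 = 5100*23 = 117300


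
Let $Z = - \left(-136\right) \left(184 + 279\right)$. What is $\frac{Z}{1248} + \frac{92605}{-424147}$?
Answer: $\frac{3324014657}{66166932} \approx 50.237$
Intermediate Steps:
$Z = 62968$ ($Z = - \left(-136\right) 463 = \left(-1\right) \left(-62968\right) = 62968$)
$\frac{Z}{1248} + \frac{92605}{-424147} = \frac{62968}{1248} + \frac{92605}{-424147} = 62968 \cdot \frac{1}{1248} + 92605 \left(- \frac{1}{424147}\right) = \frac{7871}{156} - \frac{92605}{424147} = \frac{3324014657}{66166932}$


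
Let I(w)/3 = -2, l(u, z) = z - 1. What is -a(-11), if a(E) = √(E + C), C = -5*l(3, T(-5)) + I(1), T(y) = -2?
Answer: -I*√2 ≈ -1.4142*I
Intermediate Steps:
l(u, z) = -1 + z
I(w) = -6 (I(w) = 3*(-2) = -6)
C = 9 (C = -5*(-1 - 2) - 6 = -5*(-3) - 6 = 15 - 6 = 9)
a(E) = √(9 + E) (a(E) = √(E + 9) = √(9 + E))
-a(-11) = -√(9 - 11) = -√(-2) = -I*√2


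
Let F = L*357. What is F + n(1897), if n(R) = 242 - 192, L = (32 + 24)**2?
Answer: 1119602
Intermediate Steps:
L = 3136 (L = 56**2 = 3136)
n(R) = 50
F = 1119552 (F = 3136*357 = 1119552)
F + n(1897) = 1119552 + 50 = 1119602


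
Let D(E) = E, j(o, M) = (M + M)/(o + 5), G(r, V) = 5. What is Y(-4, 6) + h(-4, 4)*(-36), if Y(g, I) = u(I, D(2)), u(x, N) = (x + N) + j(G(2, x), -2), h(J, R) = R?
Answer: -682/5 ≈ -136.40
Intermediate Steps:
j(o, M) = 2*M/(5 + o) (j(o, M) = (2*M)/(5 + o) = 2*M/(5 + o))
u(x, N) = -⅖ + N + x (u(x, N) = (x + N) + 2*(-2)/(5 + 5) = (N + x) + 2*(-2)/10 = (N + x) + 2*(-2)*(⅒) = (N + x) - ⅖ = -⅖ + N + x)
Y(g, I) = 8/5 + I (Y(g, I) = -⅖ + 2 + I = 8/5 + I)
Y(-4, 6) + h(-4, 4)*(-36) = (8/5 + 6) + 4*(-36) = 38/5 - 144 = -682/5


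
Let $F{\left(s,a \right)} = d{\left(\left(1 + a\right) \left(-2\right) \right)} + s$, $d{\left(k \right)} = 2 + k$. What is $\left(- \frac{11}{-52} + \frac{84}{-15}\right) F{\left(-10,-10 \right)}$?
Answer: $- \frac{1401}{26} \approx -53.885$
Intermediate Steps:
$F{\left(s,a \right)} = s - 2 a$ ($F{\left(s,a \right)} = \left(2 + \left(1 + a\right) \left(-2\right)\right) + s = \left(2 - \left(2 + 2 a\right)\right) + s = - 2 a + s = s - 2 a$)
$\left(- \frac{11}{-52} + \frac{84}{-15}\right) F{\left(-10,-10 \right)} = \left(- \frac{11}{-52} + \frac{84}{-15}\right) \left(-10 - -20\right) = \left(\left(-11\right) \left(- \frac{1}{52}\right) + 84 \left(- \frac{1}{15}\right)\right) \left(-10 + 20\right) = \left(\frac{11}{52} - \frac{28}{5}\right) 10 = \left(- \frac{1401}{260}\right) 10 = - \frac{1401}{26}$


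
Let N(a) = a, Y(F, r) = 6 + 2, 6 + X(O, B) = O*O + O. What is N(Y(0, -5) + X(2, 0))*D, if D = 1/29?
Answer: 8/29 ≈ 0.27586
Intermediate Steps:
X(O, B) = -6 + O + O² (X(O, B) = -6 + (O*O + O) = -6 + (O² + O) = -6 + (O + O²) = -6 + O + O²)
Y(F, r) = 8
D = 1/29 ≈ 0.034483
N(Y(0, -5) + X(2, 0))*D = (8 + (-6 + 2 + 2²))*(1/29) = (8 + (-6 + 2 + 4))*(1/29) = (8 + 0)*(1/29) = 8*(1/29) = 8/29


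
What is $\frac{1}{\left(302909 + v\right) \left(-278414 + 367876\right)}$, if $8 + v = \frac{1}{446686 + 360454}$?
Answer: $\frac{403570}{10935992026310071} \approx 3.6903 \cdot 10^{-11}$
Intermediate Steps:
$v = - \frac{6457119}{807140}$ ($v = -8 + \frac{1}{446686 + 360454} = -8 + \frac{1}{807140} = - \frac{6457119}{807140} \approx -8.0$)
$\frac{1}{\left(302909 + v\right) \left(-278414 + 367876\right)} = \frac{1}{\left(302909 - \frac{6457119}{807140}\right) \left(-278414 + 367876\right)} = \frac{1}{\frac{244483513141}{807140} \cdot 89462} = \frac{1}{\frac{10935992026310071}{403570}} = \frac{403570}{10935992026310071}$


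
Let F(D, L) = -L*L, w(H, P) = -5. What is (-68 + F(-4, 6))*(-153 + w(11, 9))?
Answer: 16432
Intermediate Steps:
F(D, L) = -L²
(-68 + F(-4, 6))*(-153 + w(11, 9)) = (-68 - 1*6²)*(-153 - 5) = (-68 - 1*36)*(-158) = (-68 - 36)*(-158) = -104*(-158) = 16432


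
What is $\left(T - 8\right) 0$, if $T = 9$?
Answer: $0$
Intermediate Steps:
$\left(T - 8\right) 0 = \left(9 - 8\right) 0 = 1 \cdot 0 = 0$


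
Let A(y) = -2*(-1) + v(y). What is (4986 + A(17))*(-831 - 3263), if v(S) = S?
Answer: -20490470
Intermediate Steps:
A(y) = 2 + y (A(y) = -2*(-1) + y = 2 + y)
(4986 + A(17))*(-831 - 3263) = (4986 + (2 + 17))*(-831 - 3263) = (4986 + 19)*(-4094) = 5005*(-4094) = -20490470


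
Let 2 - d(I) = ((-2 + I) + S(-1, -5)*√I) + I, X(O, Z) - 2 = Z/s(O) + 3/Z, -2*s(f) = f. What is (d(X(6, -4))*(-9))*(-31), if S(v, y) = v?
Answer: -651/2 + 93*√93/2 ≈ 122.93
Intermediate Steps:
s(f) = -f/2
X(O, Z) = 2 + 3/Z - 2*Z/O (X(O, Z) = 2 + (Z/((-O/2)) + 3/Z) = 2 + (Z*(-2/O) + 3/Z) = 2 + (-2*Z/O + 3/Z) = 2 + (3/Z - 2*Z/O) = 2 + 3/Z - 2*Z/O)
d(I) = 4 + √I - 2*I (d(I) = 2 - (((-2 + I) - √I) + I) = 2 - ((-2 + I - √I) + I) = 2 - (-2 - √I + 2*I) = 2 + (2 + √I - 2*I) = 4 + √I - 2*I)
(d(X(6, -4))*(-9))*(-31) = ((4 + √(2 + 3/(-4) - 2*(-4)/6) - 2*(2 + 3/(-4) - 2*(-4)/6))*(-9))*(-31) = ((4 + √(2 + 3*(-¼) - 2*(-4)*⅙) - 2*(2 + 3*(-¼) - 2*(-4)*⅙))*(-9))*(-31) = ((4 + √(2 - ¾ + 4/3) - 2*(2 - ¾ + 4/3))*(-9))*(-31) = ((4 + √(31/12) - 2*31/12)*(-9))*(-31) = ((4 + √93/6 - 31/6)*(-9))*(-31) = ((-7/6 + √93/6)*(-9))*(-31) = (21/2 - 3*√93/2)*(-31) = -651/2 + 93*√93/2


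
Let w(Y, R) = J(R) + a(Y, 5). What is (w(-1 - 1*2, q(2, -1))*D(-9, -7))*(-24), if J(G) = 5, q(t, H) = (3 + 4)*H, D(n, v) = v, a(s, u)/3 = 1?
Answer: 1344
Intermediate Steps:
a(s, u) = 3 (a(s, u) = 3*1 = 3)
q(t, H) = 7*H
w(Y, R) = 8 (w(Y, R) = 5 + 3 = 8)
(w(-1 - 1*2, q(2, -1))*D(-9, -7))*(-24) = (8*(-7))*(-24) = -56*(-24) = 1344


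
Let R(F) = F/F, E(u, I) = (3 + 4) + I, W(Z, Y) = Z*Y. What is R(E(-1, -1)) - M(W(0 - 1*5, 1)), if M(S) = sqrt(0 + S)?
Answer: 1 - I*sqrt(5) ≈ 1.0 - 2.2361*I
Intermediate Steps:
W(Z, Y) = Y*Z
E(u, I) = 7 + I
M(S) = sqrt(S)
R(F) = 1
R(E(-1, -1)) - M(W(0 - 1*5, 1)) = 1 - sqrt(1*(0 - 1*5)) = 1 - sqrt(1*(0 - 5)) = 1 - sqrt(1*(-5)) = 1 - sqrt(-5) = 1 - I*sqrt(5)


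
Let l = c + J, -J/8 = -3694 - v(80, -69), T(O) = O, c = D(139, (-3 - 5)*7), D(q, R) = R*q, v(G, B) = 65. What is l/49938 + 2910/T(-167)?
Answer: -10114106/595689 ≈ -16.979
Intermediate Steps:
c = -7784 (c = ((-3 - 5)*7)*139 = -8*7*139 = -56*139 = -7784)
J = 30072 (J = -8*(-3694 - 1*65) = -8*(-3694 - 65) = -8*(-3759) = 30072)
l = 22288 (l = -7784 + 30072 = 22288)
l/49938 + 2910/T(-167) = 22288/49938 + 2910/(-167) = 22288*(1/49938) + 2910*(-1/167) = 1592/3567 - 2910/167 = -10114106/595689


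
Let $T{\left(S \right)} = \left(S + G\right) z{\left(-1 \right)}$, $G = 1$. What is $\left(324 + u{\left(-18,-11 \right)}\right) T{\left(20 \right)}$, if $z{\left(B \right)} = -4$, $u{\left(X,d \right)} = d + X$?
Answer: $-24780$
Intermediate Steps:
$u{\left(X,d \right)} = X + d$
$T{\left(S \right)} = -4 - 4 S$ ($T{\left(S \right)} = \left(S + 1\right) \left(-4\right) = \left(1 + S\right) \left(-4\right) = -4 - 4 S$)
$\left(324 + u{\left(-18,-11 \right)}\right) T{\left(20 \right)} = \left(324 - 29\right) \left(-4 - 80\right) = 295 \left(-84\right) = -24780$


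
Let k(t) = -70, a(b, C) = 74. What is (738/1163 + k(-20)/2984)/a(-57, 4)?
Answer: 1060391/128404504 ≈ 0.0082582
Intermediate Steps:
(738/1163 + k(-20)/2984)/a(-57, 4) = (738/1163 - 70/2984)/74 = (738*(1/1163) - 70*1/2984)*(1/74) = (738/1163 - 35/1492)*(1/74) = (1060391/1735196)*(1/74) = 1060391/128404504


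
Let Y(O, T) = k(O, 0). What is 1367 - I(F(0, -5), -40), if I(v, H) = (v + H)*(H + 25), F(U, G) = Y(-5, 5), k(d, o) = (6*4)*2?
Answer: 1487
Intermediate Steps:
k(d, o) = 48 (k(d, o) = 24*2 = 48)
Y(O, T) = 48
F(U, G) = 48
I(v, H) = (25 + H)*(H + v) (I(v, H) = (H + v)*(25 + H) = (25 + H)*(H + v))
1367 - I(F(0, -5), -40) = 1367 - ((-40)**2 + 25*(-40) + 25*48 - 40*48) = 1367 - (1600 - 1000 + 1200 - 1920) = 1367 - 1*(-120) = 1367 + 120 = 1487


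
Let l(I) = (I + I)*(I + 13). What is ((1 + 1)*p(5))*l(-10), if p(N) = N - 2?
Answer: -360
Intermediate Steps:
p(N) = -2 + N
l(I) = 2*I*(13 + I) (l(I) = (2*I)*(13 + I) = 2*I*(13 + I))
((1 + 1)*p(5))*l(-10) = ((1 + 1)*(-2 + 5))*(2*(-10)*(13 - 10)) = (2*3)*(2*(-10)*3) = 6*(-60) = -360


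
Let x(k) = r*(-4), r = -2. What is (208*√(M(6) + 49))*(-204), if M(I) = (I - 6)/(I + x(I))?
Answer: -297024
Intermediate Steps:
x(k) = 8 (x(k) = -2*(-4) = 8)
M(I) = (-6 + I)/(8 + I) (M(I) = (I - 6)/(I + 8) = (-6 + I)/(8 + I))
(208*√(M(6) + 49))*(-204) = (208*√((-6 + 6)/(8 + 6) + 49))*(-204) = (208*√(0/14 + 49))*(-204) = (208*√((1/14)*0 + 49))*(-204) = (208*√(0 + 49))*(-204) = (208*√49)*(-204) = (208*7)*(-204) = 1456*(-204) = -297024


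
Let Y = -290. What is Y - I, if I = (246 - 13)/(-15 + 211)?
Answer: -57073/196 ≈ -291.19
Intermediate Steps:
I = 233/196 ≈ 1.1888
Y - I = -290 - 1*233/196 = -290 - 233/196 = -57073/196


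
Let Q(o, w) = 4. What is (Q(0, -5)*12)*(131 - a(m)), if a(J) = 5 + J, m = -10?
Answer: 6528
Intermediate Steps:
(Q(0, -5)*12)*(131 - a(m)) = (4*12)*(131 - (5 - 10)) = 48*(131 - 1*(-5)) = 48*(131 + 5) = 48*136 = 6528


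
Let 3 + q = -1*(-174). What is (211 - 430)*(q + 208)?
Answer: -83001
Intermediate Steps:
q = 171 (q = -3 - 1*(-174) = -3 + 174 = 171)
(211 - 430)*(q + 208) = (211 - 430)*(171 + 208) = -219*379 = -83001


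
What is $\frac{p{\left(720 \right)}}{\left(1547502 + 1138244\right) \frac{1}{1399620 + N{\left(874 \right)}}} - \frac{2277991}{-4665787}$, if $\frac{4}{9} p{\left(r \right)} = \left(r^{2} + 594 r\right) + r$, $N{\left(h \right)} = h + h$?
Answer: $\frac{142132039329349807}{127868558899} \approx 1.1115 \cdot 10^{6}$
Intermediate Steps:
$N{\left(h \right)} = 2 h$
$p{\left(r \right)} = \frac{9 r^{2}}{4} + \frac{5355 r}{4}$ ($p{\left(r \right)} = \frac{9 \left(\left(r^{2} + 594 r\right) + r\right)}{4} = \frac{9 \left(r^{2} + 595 r\right)}{4} = \frac{9 r^{2}}{4} + \frac{5355 r}{4}$)
$\frac{p{\left(720 \right)}}{\left(1547502 + 1138244\right) \frac{1}{1399620 + N{\left(874 \right)}}} - \frac{2277991}{-4665787} = \frac{\frac{9}{4} \cdot 720 \left(595 + 720\right)}{\left(1547502 + 1138244\right) \frac{1}{1399620 + 2 \cdot 874}} - \frac{2277991}{-4665787} = \frac{\frac{9}{4} \cdot 720 \cdot 1315}{2685746 \frac{1}{1399620 + 1748}} - - \frac{2277991}{4665787} = \frac{2130300}{2685746 \cdot \frac{1}{1401368}} + \frac{2277991}{4665787} = \frac{2130300}{\frac{1342873}{700684}} + \frac{2277991}{4665787} = 2130300 \cdot \frac{700684}{1342873} + \frac{2277991}{4665787} = \frac{1492667125200}{1342873} + \frac{2277991}{4665787} = \frac{142132039329349807}{127868558899}$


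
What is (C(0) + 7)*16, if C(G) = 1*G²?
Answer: 112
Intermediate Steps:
C(G) = G²
(C(0) + 7)*16 = (0² + 7)*16 = (0 + 7)*16 = 7*16 = 112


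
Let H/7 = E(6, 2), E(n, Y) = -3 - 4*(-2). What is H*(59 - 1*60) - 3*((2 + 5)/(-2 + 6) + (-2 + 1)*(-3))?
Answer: -197/4 ≈ -49.250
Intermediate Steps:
E(n, Y) = 5 (E(n, Y) = -3 + 8 = 5)
H = 35 (H = 7*5 = 35)
H*(59 - 1*60) - 3*((2 + 5)/(-2 + 6) + (-2 + 1)*(-3)) = 35*(59 - 1*60) - 3*((2 + 5)/(-2 + 6) + (-2 + 1)*(-3)) = 35*(59 - 60) - 3*(7/4 - 1*(-3)) = 35*(-1) - 3*(7*(1/4) + 3) = -35 - 3*(7/4 + 3) = -35 - 3*19/4 = -35 - 57/4 = -197/4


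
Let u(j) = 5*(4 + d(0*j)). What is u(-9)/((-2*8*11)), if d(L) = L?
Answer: -5/44 ≈ -0.11364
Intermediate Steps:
u(j) = 20 (u(j) = 5*(4 + 0*j) = 5*(4 + 0) = 5*4 = 20)
u(-9)/((-2*8*11)) = 20/((-2*8*11)) = 20/((-16*11)) = 20/(-176) = 20*(-1/176) = -5/44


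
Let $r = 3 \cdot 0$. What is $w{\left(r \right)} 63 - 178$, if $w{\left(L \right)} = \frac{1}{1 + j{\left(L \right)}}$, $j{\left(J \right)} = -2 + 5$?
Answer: $- \frac{649}{4} \approx -162.25$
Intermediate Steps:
$j{\left(J \right)} = 3$
$r = 0$
$w{\left(L \right)} = \frac{1}{4}$ ($w{\left(L \right)} = \frac{1}{1 + 3} = \frac{1}{4}$)
$w{\left(r \right)} 63 - 178 = \frac{1}{4} \cdot 63 - 178 = \frac{63}{4} - 178 = - \frac{649}{4}$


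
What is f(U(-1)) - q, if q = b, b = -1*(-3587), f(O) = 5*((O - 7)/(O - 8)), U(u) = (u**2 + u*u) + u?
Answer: -25079/7 ≈ -3582.7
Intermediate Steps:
U(u) = u + 2*u**2 (U(u) = (u**2 + u**2) + u = 2*u**2 + u = u + 2*u**2)
f(O) = 5*(-7 + O)/(-8 + O) (f(O) = 5*((-7 + O)/(-8 + O)) = 5*(-7 + O)/(-8 + O))
b = 3587
q = 3587
f(U(-1)) - q = 5*(-7 - (1 + 2*(-1)))/(-8 - (1 + 2*(-1))) - 1*3587 = 5*(-7 - (1 - 2))/(-8 - (1 - 2)) - 3587 = 5*(-7 - 1*(-1))/(-8 - 1*(-1)) - 3587 = 5*(-7 + 1)/(-8 + 1) - 3587 = 5*(-6)/(-7) - 3587 = 5*(-1/7)*(-6) - 3587 = 30/7 - 3587 = -25079/7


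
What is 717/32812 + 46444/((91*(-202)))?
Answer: -58105409/23198084 ≈ -2.5047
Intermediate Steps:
717/32812 + 46444/((91*(-202))) = 717*(1/32812) + 46444/(-18382) = 717/32812 + 46444*(-1/18382) = 717/32812 - 23222/9191 = -58105409/23198084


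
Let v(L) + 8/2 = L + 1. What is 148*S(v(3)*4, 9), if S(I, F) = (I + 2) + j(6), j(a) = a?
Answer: 1184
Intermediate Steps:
v(L) = -3 + L (v(L) = -4 + (L + 1) = -4 + (1 + L) = -3 + L)
S(I, F) = 8 + I (S(I, F) = (I + 2) + 6 = (2 + I) + 6 = 8 + I)
148*S(v(3)*4, 9) = 148*(8 + (-3 + 3)*4) = 148*(8 + 0*4) = 148*(8 + 0) = 148*8 = 1184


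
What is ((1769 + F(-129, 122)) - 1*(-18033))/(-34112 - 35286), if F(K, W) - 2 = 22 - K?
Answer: -19955/69398 ≈ -0.28754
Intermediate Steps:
F(K, W) = 24 - K (F(K, W) = 2 + (22 - K) = 24 - K)
((1769 + F(-129, 122)) - 1*(-18033))/(-34112 - 35286) = ((1769 + (24 - 1*(-129))) - 1*(-18033))/(-34112 - 35286) = ((1769 + (24 + 129)) + 18033)/(-69398) = ((1769 + 153) + 18033)*(-1/69398) = (1922 + 18033)*(-1/69398) = 19955*(-1/69398) = -19955/69398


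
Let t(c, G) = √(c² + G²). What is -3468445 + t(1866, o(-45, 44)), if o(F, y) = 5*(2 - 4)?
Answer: -3468445 + 2*√870514 ≈ -3.4666e+6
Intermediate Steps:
o(F, y) = -10 (o(F, y) = 5*(-2) = -10)
t(c, G) = √(G² + c²)
-3468445 + t(1866, o(-45, 44)) = -3468445 + √((-10)² + 1866²) = -3468445 + √(100 + 3481956) = -3468445 + √3482056 = -3468445 + 2*√870514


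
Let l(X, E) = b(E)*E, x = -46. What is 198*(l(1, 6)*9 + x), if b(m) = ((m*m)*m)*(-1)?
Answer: -2318580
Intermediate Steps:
b(m) = -m**3 (b(m) = (m**2*m)*(-1) = m**3*(-1) = -m**3)
l(X, E) = -E**4 (l(X, E) = (-E**3)*E = -E**4)
198*(l(1, 6)*9 + x) = 198*(-1*6**4*9 - 46) = 198*(-1*1296*9 - 46) = 198*(-1296*9 - 46) = 198*(-11664 - 46) = 198*(-11710) = -2318580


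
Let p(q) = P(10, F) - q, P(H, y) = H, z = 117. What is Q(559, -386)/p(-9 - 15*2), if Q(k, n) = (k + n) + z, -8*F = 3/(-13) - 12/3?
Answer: 290/49 ≈ 5.9184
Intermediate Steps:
F = 55/104 (F = -(3/(-13) - 12/3)/8 = -(3*(-1/13) - 12*1/3)/8 = -(-3/13 - 4)/8 = -1/8*(-55/13) = 55/104 ≈ 0.52885)
Q(k, n) = 117 + k + n (Q(k, n) = (k + n) + 117 = 117 + k + n)
p(q) = 10 - q
Q(559, -386)/p(-9 - 15*2) = (117 + 559 - 386)/(10 - (-9 - 15*2)) = 290/(10 - (-9 - 30)) = 290/(10 - 1*(-39)) = 290/(10 + 39) = 290/49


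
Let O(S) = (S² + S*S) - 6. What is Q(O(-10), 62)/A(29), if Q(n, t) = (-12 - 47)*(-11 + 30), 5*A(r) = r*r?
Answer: -5605/841 ≈ -6.6647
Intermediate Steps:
A(r) = r²/5 (A(r) = (r*r)/5 = r²/5)
O(S) = -6 + 2*S² (O(S) = (S² + S²) - 6 = 2*S² - 6 = -6 + 2*S²)
Q(n, t) = -1121 (Q(n, t) = -59*19 = -1121)
Q(O(-10), 62)/A(29) = -1121/((⅕)*29²) = -1121/((⅕)*841) = -1121/841/5 = -1121*5/841 = -5605/841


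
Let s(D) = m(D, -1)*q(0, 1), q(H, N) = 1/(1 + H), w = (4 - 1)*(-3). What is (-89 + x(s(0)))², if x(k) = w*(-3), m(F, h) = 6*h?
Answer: 3844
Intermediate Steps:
w = -9 (w = 3*(-3) = -9)
s(D) = -6 (s(D) = (6*(-1))/(1 + 0) = -6/1 = -6*1 = -6)
x(k) = 27 (x(k) = -9*(-3) = 27)
(-89 + x(s(0)))² = (-89 + 27)² = (-62)² = 3844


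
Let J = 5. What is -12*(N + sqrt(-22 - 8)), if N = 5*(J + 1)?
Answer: -360 - 12*I*sqrt(30) ≈ -360.0 - 65.727*I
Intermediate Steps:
N = 30 (N = 5*(5 + 1) = 5*6 = 30)
-12*(N + sqrt(-22 - 8)) = -12*(30 + sqrt(-22 - 8)) = -12*(30 + sqrt(-30)) = -12*(30 + I*sqrt(30)) = -360 - 12*I*sqrt(30)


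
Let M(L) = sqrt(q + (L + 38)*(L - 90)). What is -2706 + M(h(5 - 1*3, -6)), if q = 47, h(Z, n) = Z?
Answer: -2706 + I*sqrt(3473) ≈ -2706.0 + 58.932*I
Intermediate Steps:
M(L) = sqrt(47 + (-90 + L)*(38 + L)) (M(L) = sqrt(47 + (L + 38)*(L - 90)) = sqrt(47 + (38 + L)*(-90 + L)) = sqrt(47 + (-90 + L)*(38 + L)))
-2706 + M(h(5 - 1*3, -6)) = -2706 + sqrt(-3373 + (5 - 1*3)**2 - 52*(5 - 1*3)) = -2706 + sqrt(-3373 + (5 - 3)**2 - 52*(5 - 3)) = -2706 + sqrt(-3373 + 2**2 - 52*2) = -2706 + sqrt(-3373 + 4 - 104) = -2706 + sqrt(-3473) = -2706 + I*sqrt(3473)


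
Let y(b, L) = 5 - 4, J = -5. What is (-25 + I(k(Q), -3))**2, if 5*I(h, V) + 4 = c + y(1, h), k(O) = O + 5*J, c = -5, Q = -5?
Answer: 17689/25 ≈ 707.56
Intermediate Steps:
y(b, L) = 1
k(O) = -25 + O (k(O) = O + 5*(-5) = O - 25 = -25 + O)
I(h, V) = -8/5 (I(h, V) = -4/5 + (-5 + 1)/5 = -4/5 + (1/5)*(-4) = -4/5 - 4/5 = -8/5)
(-25 + I(k(Q), -3))**2 = (-25 - 8/5)**2 = (-133/5)**2 = 17689/25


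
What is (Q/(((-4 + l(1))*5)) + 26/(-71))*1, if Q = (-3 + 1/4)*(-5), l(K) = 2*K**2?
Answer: -989/568 ≈ -1.7412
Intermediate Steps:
Q = 55/4 (Q = (-3 + 1/4)*(-5) = -11/4*(-5) = 55/4 ≈ 13.750)
(Q/(((-4 + l(1))*5)) + 26/(-71))*1 = (55/(4*(((-4 + 2*1**2)*5))) + 26/(-71))*1 = (55/(4*(((-4 + 2*1)*5))) + 26*(-1/71))*1 = (55/(4*(((-4 + 2)*5))) - 26/71)*1 = (55/(4*((-2*5))) - 26/71)*1 = ((55/4)/(-10) - 26/71)*1 = ((55/4)*(-1/10) - 26/71)*1 = (-11/8 - 26/71)*1 = -989/568*1 = -989/568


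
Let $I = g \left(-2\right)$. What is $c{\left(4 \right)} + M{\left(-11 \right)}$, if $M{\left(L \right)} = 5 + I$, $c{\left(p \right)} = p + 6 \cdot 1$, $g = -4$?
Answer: $23$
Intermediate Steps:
$I = 8$ ($I = \left(-4\right) \left(-2\right) = 8$)
$c{\left(p \right)} = 6 + p$ ($c{\left(p \right)} = p + 6 = 6 + p$)
$M{\left(L \right)} = 13$ ($M{\left(L \right)} = 5 + 8 = 13$)
$c{\left(4 \right)} + M{\left(-11 \right)} = \left(6 + 4\right) + 13 = 10 + 13 = 23$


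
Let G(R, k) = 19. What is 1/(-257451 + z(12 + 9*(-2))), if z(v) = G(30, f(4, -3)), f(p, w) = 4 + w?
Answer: -1/257432 ≈ -3.8845e-6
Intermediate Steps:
z(v) = 19
1/(-257451 + z(12 + 9*(-2))) = 1/(-257451 + 19) = 1/(-257432) = -1/257432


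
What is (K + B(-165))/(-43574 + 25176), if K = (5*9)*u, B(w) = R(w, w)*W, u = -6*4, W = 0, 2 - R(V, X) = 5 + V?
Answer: 540/9199 ≈ 0.058702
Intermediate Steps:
R(V, X) = -3 - V (R(V, X) = 2 - (5 + V) = 2 + (-5 - V) = -3 - V)
u = -24
B(w) = 0 (B(w) = (-3 - w)*0 = 0)
K = -1080 (K = (5*9)*(-24) = 45*(-24) = -1080)
(K + B(-165))/(-43574 + 25176) = (-1080 + 0)/(-43574 + 25176) = -1080/(-18398) = -1080*(-1/18398) = 540/9199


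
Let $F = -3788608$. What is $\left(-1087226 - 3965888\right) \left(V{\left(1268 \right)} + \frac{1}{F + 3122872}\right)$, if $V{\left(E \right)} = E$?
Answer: $- \frac{2132801295280579}{332868} \approx -6.4073 \cdot 10^{9}$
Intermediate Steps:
$\left(-1087226 - 3965888\right) \left(V{\left(1268 \right)} + \frac{1}{F + 3122872}\right) = \left(-1087226 - 3965888\right) \left(1268 + \frac{1}{-3788608 + 3122872}\right) = - 5053114 \left(1268 + \frac{1}{-665736}\right) = - 5053114 \left(1268 - \frac{1}{665736}\right) = \left(-5053114\right) \frac{844153247}{665736} = - \frac{2132801295280579}{332868}$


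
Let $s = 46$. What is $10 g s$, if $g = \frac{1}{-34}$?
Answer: $- \frac{230}{17} \approx -13.529$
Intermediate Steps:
$g = - \frac{1}{34} \approx -0.029412$
$10 g s = 10 \left(- \frac{1}{34}\right) 46 = \left(- \frac{5}{17}\right) 46 = - \frac{230}{17}$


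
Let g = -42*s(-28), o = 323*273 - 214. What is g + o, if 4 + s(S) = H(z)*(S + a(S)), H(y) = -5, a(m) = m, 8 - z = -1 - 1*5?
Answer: 76373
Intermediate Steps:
z = 14 (z = 8 - (-1 - 1*5) = 8 - (-1 - 5) = 8 - 1*(-6) = 8 + 6 = 14)
s(S) = -4 - 10*S (s(S) = -4 - 5*(S + S) = -4 - 10*S)
o = 87965 (o = 88179 - 214 = 87965)
g = -11592 (g = -42*(-4 - 10*(-28)) = -42*(-4 + 280) = -42*276 = -11592)
g + o = -11592 + 87965 = 76373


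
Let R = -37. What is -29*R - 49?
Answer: 1024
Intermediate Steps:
-29*R - 49 = -29*(-37) - 49 = 1073 - 49 = 1024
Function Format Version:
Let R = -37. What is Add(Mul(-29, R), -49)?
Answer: 1024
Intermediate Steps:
Add(Mul(-29, R), -49) = Add(Mul(-29, -37), -49) = Add(1073, -49) = 1024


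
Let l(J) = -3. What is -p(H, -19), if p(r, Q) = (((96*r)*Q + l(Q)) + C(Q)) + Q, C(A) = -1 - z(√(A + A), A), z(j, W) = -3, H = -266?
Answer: -485164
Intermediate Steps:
C(A) = 2 (C(A) = -1 - 1*(-3) = -1 + 3 = 2)
p(r, Q) = -1 + Q + 96*Q*r (p(r, Q) = (((96*r)*Q - 3) + 2) + Q = ((96*Q*r - 3) + 2) + Q = ((-3 + 96*Q*r) + 2) + Q = (-1 + 96*Q*r) + Q = -1 + Q + 96*Q*r)
-p(H, -19) = -(-1 - 19 + 96*(-19)*(-266)) = -(-1 - 19 + 485184) = -1*485164 = -485164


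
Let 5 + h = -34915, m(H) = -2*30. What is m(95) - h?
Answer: 34860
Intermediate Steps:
m(H) = -60
h = -34920 (h = -5 - 34915 = -34920)
m(95) - h = -60 - 1*(-34920) = -60 + 34920 = 34860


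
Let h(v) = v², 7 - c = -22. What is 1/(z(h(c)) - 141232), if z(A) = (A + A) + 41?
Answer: -1/139509 ≈ -7.1680e-6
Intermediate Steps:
c = 29 (c = 7 - 1*(-22) = 7 + 22 = 29)
z(A) = 41 + 2*A (z(A) = 2*A + 41 = 41 + 2*A)
1/(z(h(c)) - 141232) = 1/((41 + 2*29²) - 141232) = 1/((41 + 2*841) - 141232) = 1/((41 + 1682) - 141232) = 1/(1723 - 141232) = 1/(-139509) = -1/139509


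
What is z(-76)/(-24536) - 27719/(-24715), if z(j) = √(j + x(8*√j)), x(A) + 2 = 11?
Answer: 27719/24715 - I*√67/24536 ≈ 1.1215 - 0.00033361*I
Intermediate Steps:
x(A) = 9 (x(A) = -2 + 11 = 9)
z(j) = √(9 + j) (z(j) = √(j + 9) = √(9 + j))
z(-76)/(-24536) - 27719/(-24715) = √(9 - 76)/(-24536) - 27719/(-24715) = √(-67)*(-1/24536) - 27719*(-1/24715) = (I*√67)*(-1/24536) + 27719/24715 = -I*√67/24536 + 27719/24715 = 27719/24715 - I*√67/24536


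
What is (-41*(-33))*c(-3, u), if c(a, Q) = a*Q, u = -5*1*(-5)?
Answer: -101475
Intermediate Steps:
u = 25 (u = -5*(-5) = 25)
c(a, Q) = Q*a
(-41*(-33))*c(-3, u) = (-41*(-33))*(25*(-3)) = 1353*(-75) = -101475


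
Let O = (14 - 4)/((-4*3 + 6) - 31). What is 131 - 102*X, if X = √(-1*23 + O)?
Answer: 131 - 102*I*√31857/37 ≈ 131.0 - 492.04*I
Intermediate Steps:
O = -10/37 (O = 10/((-12 + 6) - 31) = 10/(-6 - 31) = 10/(-37) = 10*(-1/37) = -10/37 ≈ -0.27027)
X = I*√31857/37 (X = √(-1*23 - 10/37) = √(-23 - 10/37) = √(-861/37) = I*√31857/37 ≈ 4.8239*I)
131 - 102*X = 131 - 102*I*√31857/37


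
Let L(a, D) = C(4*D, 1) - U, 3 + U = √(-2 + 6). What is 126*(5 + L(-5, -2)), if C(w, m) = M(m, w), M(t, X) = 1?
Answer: 882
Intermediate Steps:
U = -1 (U = -3 + √(-2 + 6) = -3 + √4 = -3 + 2 = -1)
C(w, m) = 1
L(a, D) = 2 (L(a, D) = 1 - 1*(-1) = 1 + 1 = 2)
126*(5 + L(-5, -2)) = 126*(5 + 2) = 126*7 = 882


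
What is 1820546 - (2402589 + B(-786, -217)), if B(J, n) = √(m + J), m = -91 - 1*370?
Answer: -582043 - I*√1247 ≈ -5.8204e+5 - 35.313*I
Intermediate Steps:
m = -461 (m = -91 - 370 = -461)
B(J, n) = √(-461 + J)
1820546 - (2402589 + B(-786, -217)) = 1820546 - (2402589 + √(-461 - 786)) = 1820546 - (2402589 + √(-1247)) = 1820546 - (2402589 + I*√1247) = 1820546 + (-2402589 - I*√1247) = -582043 - I*√1247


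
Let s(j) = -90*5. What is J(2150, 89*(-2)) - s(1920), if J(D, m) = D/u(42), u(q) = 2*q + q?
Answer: 29425/63 ≈ 467.06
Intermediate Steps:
s(j) = -450
u(q) = 3*q
J(D, m) = D/126 (J(D, m) = D/((3*42)) = D/126)
J(2150, 89*(-2)) - s(1920) = (1/126)*2150 - 1*(-450) = 1075/63 + 450 = 29425/63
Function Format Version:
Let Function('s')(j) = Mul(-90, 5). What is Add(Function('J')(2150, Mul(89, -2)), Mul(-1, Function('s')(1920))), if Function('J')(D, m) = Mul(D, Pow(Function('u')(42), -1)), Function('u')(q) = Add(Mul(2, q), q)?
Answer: Rational(29425, 63) ≈ 467.06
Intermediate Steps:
Function('s')(j) = -450
Function('u')(q) = Mul(3, q)
Function('J')(D, m) = Mul(Rational(1, 126), D) (Function('J')(D, m) = Mul(D, Pow(Mul(3, 42), -1)) = Mul(D, Pow(126, -1)) = Mul(D, Rational(1, 126)) = Mul(Rational(1, 126), D))
Add(Function('J')(2150, Mul(89, -2)), Mul(-1, Function('s')(1920))) = Add(Mul(Rational(1, 126), 2150), Mul(-1, -450)) = Add(Rational(1075, 63), 450) = Rational(29425, 63)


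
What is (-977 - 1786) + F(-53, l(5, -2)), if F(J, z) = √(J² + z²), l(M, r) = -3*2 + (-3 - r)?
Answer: -2763 + √2858 ≈ -2709.5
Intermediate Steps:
l(M, r) = -9 - r (l(M, r) = -6 + (-3 - r) = -9 - r)
(-977 - 1786) + F(-53, l(5, -2)) = (-977 - 1786) + √((-53)² + (-9 - 1*(-2))²) = -2763 + √(2809 + (-9 + 2)²) = -2763 + √(2809 + (-7)²) = -2763 + √(2809 + 49) = -2763 + √2858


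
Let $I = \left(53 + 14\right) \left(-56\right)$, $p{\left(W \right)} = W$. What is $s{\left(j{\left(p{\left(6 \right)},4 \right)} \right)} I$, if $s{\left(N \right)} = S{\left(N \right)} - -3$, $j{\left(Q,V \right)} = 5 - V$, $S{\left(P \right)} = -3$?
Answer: $0$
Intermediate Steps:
$I = -3752$ ($I = 67 \left(-56\right) = -3752$)
$s{\left(N \right)} = 0$ ($s{\left(N \right)} = -3 - -3 = -3 + 3 = 0$)
$s{\left(j{\left(p{\left(6 \right)},4 \right)} \right)} I = 0 \left(-3752\right) = 0$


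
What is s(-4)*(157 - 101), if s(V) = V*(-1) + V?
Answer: 0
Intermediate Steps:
s(V) = 0 (s(V) = -V + V = 0)
s(-4)*(157 - 101) = 0*(157 - 101) = 0*56 = 0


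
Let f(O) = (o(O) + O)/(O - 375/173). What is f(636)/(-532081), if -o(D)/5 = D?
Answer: 146704/19448092631 ≈ 7.5434e-6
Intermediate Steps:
o(D) = -5*D
f(O) = -4*O/(-375/173 + O) (f(O) = (-5*O + O)/(O - 375/173) = (-4*O)/(O - 375*1/173) = (-4*O)/(O - 375/173) = (-4*O)/(-375/173 + O) = -4*O/(-375/173 + O))
f(636)/(-532081) = -692*636/(-375 + 173*636)/(-532081) = -692*636/(-375 + 110028)*(-1/532081) = -692*636/109653*(-1/532081) = -692*636*1/109653*(-1/532081) = -146704/36551*(-1/532081) = 146704/19448092631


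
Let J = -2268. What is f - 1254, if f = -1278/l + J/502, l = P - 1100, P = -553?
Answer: -173947362/138301 ≈ -1257.7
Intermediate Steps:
l = -1653 (l = -553 - 1100 = -1653)
f = -517908/138301 (f = -1278/(-1653) - 2268/502 = -1278*(-1/1653) - 2268*1/502 = 426/551 - 1134/251 = -517908/138301 ≈ -3.7448)
f - 1254 = -517908/138301 - 1254 = -173947362/138301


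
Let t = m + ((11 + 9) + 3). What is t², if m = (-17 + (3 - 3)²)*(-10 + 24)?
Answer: 46225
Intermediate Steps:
m = -238 (m = (-17 + 0²)*14 = (-17 + 0)*14 = -17*14 = -238)
t = -215 (t = -238 + ((11 + 9) + 3) = -238 + (20 + 3) = -238 + 23 = -215)
t² = (-215)² = 46225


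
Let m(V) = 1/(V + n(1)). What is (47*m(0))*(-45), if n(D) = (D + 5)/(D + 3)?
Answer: -1410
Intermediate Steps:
n(D) = (5 + D)/(3 + D)
m(V) = 1/(3/2 + V) (m(V) = 1/(V + (5 + 1)/(3 + 1)) = 1/(V + 6/4) = 1/(V + (1/4)*6) = 1/(V + 3/2) = 1/(3/2 + V))
(47*m(0))*(-45) = (47*(2/(3 + 2*0)))*(-45) = (47*(2/(3 + 0)))*(-45) = (47*(2/3))*(-45) = (94/3)*(-45) = -1410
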